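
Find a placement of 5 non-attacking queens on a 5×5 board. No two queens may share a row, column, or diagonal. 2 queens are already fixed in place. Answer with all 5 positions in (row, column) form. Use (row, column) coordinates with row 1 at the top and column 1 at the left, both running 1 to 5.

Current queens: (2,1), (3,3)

(1,4) (2,1) (3,3) (4,5) (5,2)

Row 1: attacked by (2,1)→{1,2}; (3,3)→{1,3,5}. Safe: 4. Place at column 4.
Row 4: attacked by (1,4)→{1,4}; (2,1)→{1,3}; (3,3)→{2,3,4}. Safe: 5. Place at column 5.
Row 5: attacked by (1,4)→{4}; (2,1)→{1,4}; (3,3)→{1,3,5}; (4,5)→{4,5}. Safe: 2. Place at column 2.
Columns [4, 1, 3, 5, 2], r−c [-3, 1, 0, -1, 3], r+c [5, 3, 6, 9, 7] are all distinct, so no two queens attack.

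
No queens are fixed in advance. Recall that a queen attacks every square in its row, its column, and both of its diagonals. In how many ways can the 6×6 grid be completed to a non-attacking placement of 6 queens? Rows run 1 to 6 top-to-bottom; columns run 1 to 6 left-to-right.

4

Branch on row 1: col 1 → 0; col 2 → 1; col 3 → 1; col 4 → 1; col 5 → 1; col 6 → 0.
Sum: 0 + 1 + 1 + 1 + 1 + 0 = 4.
(This is the classic 6-queens count.)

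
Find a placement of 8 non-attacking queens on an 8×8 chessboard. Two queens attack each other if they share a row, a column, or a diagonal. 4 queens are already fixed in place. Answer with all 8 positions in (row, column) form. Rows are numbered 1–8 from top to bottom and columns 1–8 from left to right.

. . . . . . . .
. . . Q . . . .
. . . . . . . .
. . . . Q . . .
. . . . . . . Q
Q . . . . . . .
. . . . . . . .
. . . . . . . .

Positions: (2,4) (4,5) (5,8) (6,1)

(1,7) (2,4) (3,2) (4,5) (5,8) (6,1) (7,3) (8,6)

Row 1: attacked by (2,4)→{3,4,5}; (4,5)→{2,5,8}; (5,8)→{4,8}; (6,1)→{1,6}. Safe: 7. Place at column 7.
Row 3: attacked by (1,7)→{5,7}; (2,4)→{3,4,5}; (4,5)→{4,5,6}; (5,8)→{6,8}; (6,1)→{1,4}. Safe: 2. Place at column 2.
Row 7: attacked by (1,7)→{1,7}; (2,4)→{4}; (3,2)→{2,6}; (4,5)→{2,5,8}; (5,8)→{6,8}; (6,1)→{1,2}. Safe: 3. Place at column 3.
Row 8: attacked by (1,7)→{7}; (2,4)→{4}; (3,2)→{2,7}; (4,5)→{1,5}; (5,8)→{5,8}; (6,1)→{1,3}; (7,3)→{2,3,4}. Safe: 6. Place at column 6.
Columns [7, 4, 2, 5, 8, 1, 3, 6], r−c [-6, -2, 1, -1, -3, 5, 4, 2], r+c [8, 6, 5, 9, 13, 7, 10, 14] are all distinct, so no two queens attack.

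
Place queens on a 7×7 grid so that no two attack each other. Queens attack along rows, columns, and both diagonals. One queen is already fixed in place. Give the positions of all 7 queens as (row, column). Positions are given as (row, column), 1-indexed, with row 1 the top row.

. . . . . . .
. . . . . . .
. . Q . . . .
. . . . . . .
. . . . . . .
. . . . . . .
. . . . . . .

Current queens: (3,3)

(1,4) (2,1) (3,3) (4,6) (5,2) (6,7) (7,5)

Row 1: attacked by (3,3)→{1,3,5}. Safe: 2, 4, 6, 7. Place at column 4.
Row 2: attacked by (1,4)→{3,4,5}; (3,3)→{2,3,4}. Safe: 1, 6, 7. Place at column 1.
Row 4: attacked by (1,4)→{1,4,7}; (2,1)→{1,3}; (3,3)→{2,3,4}. Safe: 5, 6. Place at column 6.
Row 5: attacked by (1,4)→{4}; (2,1)→{1,4}; (3,3)→{1,3,5}; (4,6)→{5,6,7}. Safe: 2. Place at column 2.
Row 6: attacked by (1,4)→{4}; (2,1)→{1,5}; (3,3)→{3,6}; (4,6)→{4,6}; (5,2)→{1,2,3}. Safe: 7. Place at column 7.
Row 7: attacked by (1,4)→{4}; (2,1)→{1,6}; (3,3)→{3,7}; (4,6)→{3,6}; (5,2)→{2,4}; (6,7)→{6,7}. Safe: 5. Place at column 5.
Columns [4, 1, 3, 6, 2, 7, 5], r−c [-3, 1, 0, -2, 3, -1, 2], r+c [5, 3, 6, 10, 7, 13, 12] are all distinct, so no two queens attack.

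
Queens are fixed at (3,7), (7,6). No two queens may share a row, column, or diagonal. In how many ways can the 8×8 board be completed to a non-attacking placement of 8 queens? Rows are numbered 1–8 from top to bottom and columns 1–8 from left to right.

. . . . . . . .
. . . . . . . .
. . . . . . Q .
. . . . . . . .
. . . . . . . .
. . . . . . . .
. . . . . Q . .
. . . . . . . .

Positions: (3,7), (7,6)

Branch on row 1: col 1 → 0; col 2 → 2; col 3 → 0; col 4 → 1; col 8 → 0.
Sum: 0 + 2 + 0 + 1 + 0 = 3.

3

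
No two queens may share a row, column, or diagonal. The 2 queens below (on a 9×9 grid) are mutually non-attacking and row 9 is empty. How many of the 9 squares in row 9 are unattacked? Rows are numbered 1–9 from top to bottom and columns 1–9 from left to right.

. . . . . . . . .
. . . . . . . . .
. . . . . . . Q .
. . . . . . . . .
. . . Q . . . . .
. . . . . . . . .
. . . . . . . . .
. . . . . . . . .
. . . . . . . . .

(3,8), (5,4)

6

(3,8) attacks row 9 at column 8 and diagonals 2.
(5,4) attacks row 9 at column 4 and diagonals 8.
Attacked columns: {2, 4, 8}. Safe: {1, 3, 5, 6, 7, 9}.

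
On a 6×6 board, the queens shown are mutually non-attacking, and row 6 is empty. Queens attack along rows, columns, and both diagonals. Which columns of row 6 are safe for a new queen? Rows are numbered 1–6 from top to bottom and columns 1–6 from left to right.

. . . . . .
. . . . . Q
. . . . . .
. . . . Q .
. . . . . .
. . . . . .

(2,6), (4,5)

(2,6) attacks row 6 at column 6 and diagonals 2.
(4,5) attacks row 6 at column 5 and diagonals 3.
Attacked columns: {2, 3, 5, 6}. Safe: {1, 4}.

columns 1, 4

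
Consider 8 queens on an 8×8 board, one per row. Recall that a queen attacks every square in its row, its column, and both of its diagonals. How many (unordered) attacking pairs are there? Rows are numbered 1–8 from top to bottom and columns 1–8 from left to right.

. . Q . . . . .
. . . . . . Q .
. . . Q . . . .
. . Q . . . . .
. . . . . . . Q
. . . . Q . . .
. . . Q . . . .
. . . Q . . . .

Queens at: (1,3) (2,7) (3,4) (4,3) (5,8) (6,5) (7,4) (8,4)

7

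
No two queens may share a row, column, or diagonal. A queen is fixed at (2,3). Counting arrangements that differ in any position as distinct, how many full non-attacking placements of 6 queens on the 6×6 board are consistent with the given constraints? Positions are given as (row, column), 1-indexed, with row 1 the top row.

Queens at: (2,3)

1

Branch on row 1: col 1 → 0; col 5 → 1; col 6 → 0.
Sum: 0 + 1 + 0 = 1.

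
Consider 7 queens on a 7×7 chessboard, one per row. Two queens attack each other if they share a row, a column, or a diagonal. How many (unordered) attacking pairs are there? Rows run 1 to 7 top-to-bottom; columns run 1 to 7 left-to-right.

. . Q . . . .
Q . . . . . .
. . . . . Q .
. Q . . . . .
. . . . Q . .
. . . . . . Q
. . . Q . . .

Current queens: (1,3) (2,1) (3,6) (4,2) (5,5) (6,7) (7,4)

All columns are distinct and no two queens satisfy |Δrow| = |Δcol|, so no pair attacks.

0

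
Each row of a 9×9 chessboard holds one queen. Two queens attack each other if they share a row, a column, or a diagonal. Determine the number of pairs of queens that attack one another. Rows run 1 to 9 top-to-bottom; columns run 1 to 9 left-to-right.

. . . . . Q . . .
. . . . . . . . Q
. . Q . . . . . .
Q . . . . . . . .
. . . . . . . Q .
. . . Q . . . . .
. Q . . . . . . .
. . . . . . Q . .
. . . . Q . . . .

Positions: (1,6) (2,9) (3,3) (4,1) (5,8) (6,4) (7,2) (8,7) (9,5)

0

All columns are distinct and no two queens satisfy |Δrow| = |Δcol|, so no pair attacks.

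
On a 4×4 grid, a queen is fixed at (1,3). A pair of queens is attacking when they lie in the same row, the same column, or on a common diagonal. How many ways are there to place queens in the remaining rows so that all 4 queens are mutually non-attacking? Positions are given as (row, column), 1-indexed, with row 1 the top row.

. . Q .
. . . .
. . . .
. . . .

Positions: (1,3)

Branch on row 2: col 1 → 1.
Sum: 1 = 1.

1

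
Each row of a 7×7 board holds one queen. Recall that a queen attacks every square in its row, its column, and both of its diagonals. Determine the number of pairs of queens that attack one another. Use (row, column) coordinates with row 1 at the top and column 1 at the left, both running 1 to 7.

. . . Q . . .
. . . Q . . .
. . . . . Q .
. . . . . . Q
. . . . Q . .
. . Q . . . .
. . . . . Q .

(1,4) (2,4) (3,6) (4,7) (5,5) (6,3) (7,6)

Same column: (1,4)–(2,4) (column 4); (3,6)–(7,6) (column 6).
Same diagonal: (1,4)–(3,6) (|1−3| = |4−6| = 2); (1,4)–(4,7) (|1−4| = |4−7| = 3); (3,6)–(4,7) (|3−4| = |6−7| = 1); (3,6)–(6,3) (|3−6| = |6−3| = 3).
Total attacking pairs: 6.

6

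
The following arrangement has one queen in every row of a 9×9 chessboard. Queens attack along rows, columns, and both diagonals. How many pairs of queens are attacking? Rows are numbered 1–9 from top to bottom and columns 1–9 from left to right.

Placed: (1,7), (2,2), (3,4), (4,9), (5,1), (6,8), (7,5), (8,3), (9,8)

1

Same column: (6,8)–(9,8) (column 8).
Total attacking pairs: 1.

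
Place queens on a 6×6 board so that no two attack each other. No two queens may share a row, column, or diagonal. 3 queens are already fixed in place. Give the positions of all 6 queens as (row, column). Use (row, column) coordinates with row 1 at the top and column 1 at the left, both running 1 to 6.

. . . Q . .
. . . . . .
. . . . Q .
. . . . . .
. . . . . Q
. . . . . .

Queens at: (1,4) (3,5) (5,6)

Row 2: attacked by (1,4)→{3,4,5}; (3,5)→{4,5,6}; (5,6)→{3,6}. Safe: 1, 2. Place at column 1.
Row 4: attacked by (1,4)→{1,4}; (2,1)→{1,3}; (3,5)→{4,5,6}; (5,6)→{5,6}. Safe: 2. Place at column 2.
Row 6: attacked by (1,4)→{4}; (2,1)→{1,5}; (3,5)→{2,5}; (4,2)→{2,4}; (5,6)→{5,6}. Safe: 3. Place at column 3.
Columns [4, 1, 5, 2, 6, 3], r−c [-3, 1, -2, 2, -1, 3], r+c [5, 3, 8, 6, 11, 9] are all distinct, so no two queens attack.

(1,4) (2,1) (3,5) (4,2) (5,6) (6,3)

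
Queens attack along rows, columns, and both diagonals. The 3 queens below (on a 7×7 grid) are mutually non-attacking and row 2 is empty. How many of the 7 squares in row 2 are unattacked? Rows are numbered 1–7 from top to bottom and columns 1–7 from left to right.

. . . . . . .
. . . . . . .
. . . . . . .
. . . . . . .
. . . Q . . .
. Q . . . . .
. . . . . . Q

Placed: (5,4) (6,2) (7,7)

2

(5,4) attacks row 2 at column 4 and diagonals 1, 7.
(6,2) attacks row 2 at column 2 and diagonals 6.
(7,7) attacks row 2 at column 7 and diagonals 2.
Attacked columns: {1, 2, 4, 6, 7}. Safe: {3, 5}.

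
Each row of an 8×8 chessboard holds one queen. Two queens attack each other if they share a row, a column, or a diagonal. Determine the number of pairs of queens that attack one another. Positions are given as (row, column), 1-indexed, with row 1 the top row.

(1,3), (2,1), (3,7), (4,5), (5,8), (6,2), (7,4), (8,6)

0

All columns are distinct and no two queens satisfy |Δrow| = |Δcol|, so no pair attacks.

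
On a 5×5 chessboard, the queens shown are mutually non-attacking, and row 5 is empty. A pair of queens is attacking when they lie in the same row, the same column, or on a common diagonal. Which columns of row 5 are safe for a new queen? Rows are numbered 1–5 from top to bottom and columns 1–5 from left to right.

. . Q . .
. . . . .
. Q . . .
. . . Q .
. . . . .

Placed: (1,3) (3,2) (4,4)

(1,3) attacks row 5 at column 3.
(3,2) attacks row 5 at column 2 and diagonals 4.
(4,4) attacks row 5 at column 4 and diagonals 3, 5.
Attacked columns: {2, 3, 4, 5}. Safe: {1}.

columns 1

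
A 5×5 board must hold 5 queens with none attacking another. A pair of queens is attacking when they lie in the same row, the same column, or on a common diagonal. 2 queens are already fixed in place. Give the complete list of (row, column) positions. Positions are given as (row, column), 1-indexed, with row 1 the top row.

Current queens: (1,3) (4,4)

Row 2: attacked by (1,3)→{2,3,4}; (4,4)→{2,4}. Safe: 1, 5. Place at column 5.
Row 3: attacked by (1,3)→{1,3,5}; (2,5)→{4,5}; (4,4)→{3,4,5}. Safe: 2. Place at column 2.
Row 5: attacked by (1,3)→{3}; (2,5)→{2,5}; (3,2)→{2,4}; (4,4)→{3,4,5}. Safe: 1. Place at column 1.
Columns [3, 5, 2, 4, 1], r−c [-2, -3, 1, 0, 4], r+c [4, 7, 5, 8, 6] are all distinct, so no two queens attack.

(1,3) (2,5) (3,2) (4,4) (5,1)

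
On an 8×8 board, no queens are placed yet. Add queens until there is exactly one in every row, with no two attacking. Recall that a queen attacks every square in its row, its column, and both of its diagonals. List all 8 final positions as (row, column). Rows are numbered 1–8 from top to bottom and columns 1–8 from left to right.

(1,7) (2,1) (3,3) (4,8) (5,6) (6,4) (7,2) (8,5)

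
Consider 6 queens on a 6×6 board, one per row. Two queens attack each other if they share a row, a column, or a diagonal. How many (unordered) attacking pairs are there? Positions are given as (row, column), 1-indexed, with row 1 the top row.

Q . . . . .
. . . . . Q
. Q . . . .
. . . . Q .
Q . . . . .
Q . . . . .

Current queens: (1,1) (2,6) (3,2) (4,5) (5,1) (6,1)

Same column: (1,1)–(5,1) (column 1); (1,1)–(6,1) (column 1); (5,1)–(6,1) (column 1).
Total attacking pairs: 3.

3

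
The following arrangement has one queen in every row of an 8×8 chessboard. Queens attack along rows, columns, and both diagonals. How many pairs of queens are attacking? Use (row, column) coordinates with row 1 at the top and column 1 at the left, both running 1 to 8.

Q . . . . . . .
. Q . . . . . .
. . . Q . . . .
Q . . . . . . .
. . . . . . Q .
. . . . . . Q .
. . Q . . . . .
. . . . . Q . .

4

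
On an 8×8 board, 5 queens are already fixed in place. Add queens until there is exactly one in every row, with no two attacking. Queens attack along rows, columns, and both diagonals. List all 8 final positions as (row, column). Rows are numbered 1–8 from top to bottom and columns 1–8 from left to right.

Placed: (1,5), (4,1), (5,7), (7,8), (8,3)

Row 2: attacked by (1,5)→{4,5,6}; (4,1)→{1,3}; (5,7)→{4,7}; (7,8)→{3,8}; (8,3)→{3}. Safe: 2. Place at column 2.
Row 3: attacked by (1,5)→{3,5,7}; (2,2)→{1,2,3}; (4,1)→{1,2}; (5,7)→{5,7}; (7,8)→{4,8}; (8,3)→{3,8}. Safe: 6. Place at column 6.
Row 6: attacked by (1,5)→{5}; (2,2)→{2,6}; (3,6)→{3,6}; (4,1)→{1,3}; (5,7)→{6,7,8}; (7,8)→{7,8}; (8,3)→{1,3,5}. Safe: 4. Place at column 4.
Columns [5, 2, 6, 1, 7, 4, 8, 3], r−c [-4, 0, -3, 3, -2, 2, -1, 5], r+c [6, 4, 9, 5, 12, 10, 15, 11] are all distinct, so no two queens attack.

(1,5) (2,2) (3,6) (4,1) (5,7) (6,4) (7,8) (8,3)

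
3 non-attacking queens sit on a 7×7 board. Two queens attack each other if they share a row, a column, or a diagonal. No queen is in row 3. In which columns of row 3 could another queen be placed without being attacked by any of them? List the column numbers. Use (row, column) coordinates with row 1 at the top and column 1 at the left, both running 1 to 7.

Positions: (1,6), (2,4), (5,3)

columns 2, 7

(1,6) attacks row 3 at column 6 and diagonals 4.
(2,4) attacks row 3 at column 4 and diagonals 3, 5.
(5,3) attacks row 3 at column 3 and diagonals 1, 5.
Attacked columns: {1, 3, 4, 5, 6}. Safe: {2, 7}.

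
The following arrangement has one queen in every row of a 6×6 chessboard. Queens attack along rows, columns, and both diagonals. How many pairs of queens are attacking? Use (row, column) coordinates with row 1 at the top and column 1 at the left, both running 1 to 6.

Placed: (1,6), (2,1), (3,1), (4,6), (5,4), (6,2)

3

Same column: (1,6)–(4,6) (column 6); (2,1)–(3,1) (column 1).
Same diagonal: (2,1)–(5,4) (|2−5| = |1−4| = 3).
Total attacking pairs: 3.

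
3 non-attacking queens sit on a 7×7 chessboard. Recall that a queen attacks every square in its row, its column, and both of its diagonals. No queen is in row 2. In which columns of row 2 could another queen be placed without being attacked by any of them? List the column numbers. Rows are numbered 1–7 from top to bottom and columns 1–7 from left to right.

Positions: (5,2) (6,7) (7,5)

columns 1, 4, 6

(5,2) attacks row 2 at column 2 and diagonals 5.
(6,7) attacks row 2 at column 7 and diagonals 3.
(7,5) attacks row 2 at column 5.
Attacked columns: {2, 3, 5, 7}. Safe: {1, 4, 6}.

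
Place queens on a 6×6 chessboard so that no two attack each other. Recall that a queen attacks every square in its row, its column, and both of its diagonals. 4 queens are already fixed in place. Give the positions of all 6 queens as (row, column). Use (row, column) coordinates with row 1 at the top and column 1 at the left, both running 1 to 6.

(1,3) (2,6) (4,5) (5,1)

Row 3: attacked by (1,3)→{1,3,5}; (2,6)→{5,6}; (4,5)→{4,5,6}; (5,1)→{1,3}. Safe: 2. Place at column 2.
Row 6: attacked by (1,3)→{3}; (2,6)→{2,6}; (3,2)→{2,5}; (4,5)→{3,5}; (5,1)→{1,2}. Safe: 4. Place at column 4.
Columns [3, 6, 2, 5, 1, 4], r−c [-2, -4, 1, -1, 4, 2], r+c [4, 8, 5, 9, 6, 10] are all distinct, so no two queens attack.

(1,3) (2,6) (3,2) (4,5) (5,1) (6,4)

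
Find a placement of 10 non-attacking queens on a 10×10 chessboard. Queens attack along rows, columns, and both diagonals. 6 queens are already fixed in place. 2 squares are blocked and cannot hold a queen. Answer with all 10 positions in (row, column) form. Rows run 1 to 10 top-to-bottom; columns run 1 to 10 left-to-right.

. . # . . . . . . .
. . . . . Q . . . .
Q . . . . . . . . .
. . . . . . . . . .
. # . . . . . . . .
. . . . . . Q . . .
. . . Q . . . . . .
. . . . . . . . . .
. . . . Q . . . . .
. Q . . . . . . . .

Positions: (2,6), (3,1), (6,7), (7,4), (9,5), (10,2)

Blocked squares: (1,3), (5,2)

(1,9) (2,6) (3,1) (4,3) (5,10) (6,7) (7,4) (8,8) (9,5) (10,2)

Row 1: attacked by (2,6)→{5,6,7}; (3,1)→{1,3}; (6,7)→{2,7}; (7,4)→{4,10}; (9,5)→{5}; (10,2)→{2}. Blocked: 3. Safe: 8, 9. Place at column 9.
Row 4: attacked by (1,9)→{6,9}; (2,6)→{4,6,8}; (3,1)→{1,2}; (6,7)→{5,7,9}; (7,4)→{1,4,7}; (9,5)→{5,10}; (10,2)→{2,8}. Safe: 3. Place at column 3.
Row 5: attacked by (1,9)→{5,9}; (2,6)→{3,6,9}; (3,1)→{1,3}; (4,3)→{2,3,4}; (6,7)→{6,7,8}; (7,4)→{2,4,6}; (9,5)→{1,5,9}; (10,2)→{2,7}. Blocked: 2. Safe: 10. Place at column 10.
Row 8: attacked by (1,9)→{2,9}; (2,6)→{6}; (3,1)→{1,6}; (4,3)→{3,7}; (5,10)→{7,10}; (6,7)→{5,7,9}; (7,4)→{3,4,5}; (9,5)→{4,5,6}; (10,2)→{2,4}. Safe: 8. Place at column 8.
Columns [9, 6, 1, 3, 10, 7, 4, 8, 5, 2], r−c [-8, -4, 2, 1, -5, -1, 3, 0, 4, 8], r+c [10, 8, 4, 7, 15, 13, 11, 16, 14, 12] are all distinct, so no two queens attack.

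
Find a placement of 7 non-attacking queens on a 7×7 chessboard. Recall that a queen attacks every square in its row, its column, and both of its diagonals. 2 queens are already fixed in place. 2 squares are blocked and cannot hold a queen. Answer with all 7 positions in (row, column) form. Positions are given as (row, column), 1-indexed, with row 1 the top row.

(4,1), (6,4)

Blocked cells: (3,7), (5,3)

(1,7) (2,5) (3,3) (4,1) (5,6) (6,4) (7,2)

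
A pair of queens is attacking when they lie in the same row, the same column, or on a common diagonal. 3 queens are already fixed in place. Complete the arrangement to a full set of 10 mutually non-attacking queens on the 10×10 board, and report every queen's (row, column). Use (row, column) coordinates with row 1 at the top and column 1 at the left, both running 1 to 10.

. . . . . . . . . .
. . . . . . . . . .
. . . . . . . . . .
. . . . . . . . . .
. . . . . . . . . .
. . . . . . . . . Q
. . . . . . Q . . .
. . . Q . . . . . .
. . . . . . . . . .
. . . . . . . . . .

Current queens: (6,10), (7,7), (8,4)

Row 1: attacked by (6,10)→{5,10}; (7,7)→{1,7}; (8,4)→{4}. Safe: 2, 3, 6, 8, 9. Place at column 8.
Row 2: attacked by (1,8)→{7,8,9}; (6,10)→{6,10}; (7,7)→{2,7}; (8,4)→{4,10}. Safe: 1, 3, 5. Place at column 5.
Row 3: attacked by (1,8)→{6,8,10}; (2,5)→{4,5,6}; (6,10)→{7,10}; (7,7)→{3,7}; (8,4)→{4,9}. Safe: 1, 2. Place at column 2.
Row 4: attacked by (1,8)→{5,8}; (2,5)→{3,5,7}; (3,2)→{1,2,3}; (6,10)→{8,10}; (7,7)→{4,7,10}; (8,4)→{4,8}. Safe: 6, 9. Place at column 9.
Row 5: attacked by (1,8)→{4,8}; (2,5)→{2,5,8}; (3,2)→{2,4}; (4,9)→{8,9,10}; (6,10)→{9,10}; (7,7)→{5,7,9}; (8,4)→{1,4,7}. Safe: 3, 6. Place at column 3.
Row 9: attacked by (1,8)→{8}; (2,5)→{5}; (3,2)→{2,8}; (4,9)→{4,9}; (5,3)→{3,7}; (6,10)→{7,10}; (7,7)→{5,7,9}; (8,4)→{3,4,5}. Safe: 1, 6. Place at column 6.
Row 10: attacked by (1,8)→{8}; (2,5)→{5}; (3,2)→{2,9}; (4,9)→{3,9}; (5,3)→{3,8}; (6,10)→{6,10}; (7,7)→{4,7,10}; (8,4)→{2,4,6}; (9,6)→{5,6,7}. Safe: 1. Place at column 1.
Columns [8, 5, 2, 9, 3, 10, 7, 4, 6, 1], r−c [-7, -3, 1, -5, 2, -4, 0, 4, 3, 9], r+c [9, 7, 5, 13, 8, 16, 14, 12, 15, 11] are all distinct, so no two queens attack.

(1,8) (2,5) (3,2) (4,9) (5,3) (6,10) (7,7) (8,4) (9,6) (10,1)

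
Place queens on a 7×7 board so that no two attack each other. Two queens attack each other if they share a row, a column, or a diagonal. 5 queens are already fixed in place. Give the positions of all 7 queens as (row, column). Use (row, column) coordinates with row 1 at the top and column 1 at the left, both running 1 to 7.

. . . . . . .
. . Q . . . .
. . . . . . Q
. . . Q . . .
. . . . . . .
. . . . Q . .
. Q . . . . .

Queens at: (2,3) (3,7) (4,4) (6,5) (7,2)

(1,6) (2,3) (3,7) (4,4) (5,1) (6,5) (7,2)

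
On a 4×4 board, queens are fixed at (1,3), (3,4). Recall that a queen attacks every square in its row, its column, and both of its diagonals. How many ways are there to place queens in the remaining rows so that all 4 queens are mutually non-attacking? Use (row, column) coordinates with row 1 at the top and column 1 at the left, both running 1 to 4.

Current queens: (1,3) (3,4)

1

Branch on row 2: col 1 → 1.
Sum: 1 = 1.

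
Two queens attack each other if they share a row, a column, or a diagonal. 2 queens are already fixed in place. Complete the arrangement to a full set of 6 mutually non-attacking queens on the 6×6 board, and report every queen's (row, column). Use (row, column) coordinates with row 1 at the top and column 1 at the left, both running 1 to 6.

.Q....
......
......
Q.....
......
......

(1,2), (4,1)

Row 2: attacked by (1,2)→{1,2,3}; (4,1)→{1,3}. Safe: 4, 5, 6. Place at column 4.
Row 3: attacked by (1,2)→{2,4}; (2,4)→{3,4,5}; (4,1)→{1,2}. Safe: 6. Place at column 6.
Row 5: attacked by (1,2)→{2,6}; (2,4)→{1,4}; (3,6)→{4,6}; (4,1)→{1,2}. Safe: 3, 5. Place at column 3.
Row 6: attacked by (1,2)→{2}; (2,4)→{4}; (3,6)→{3,6}; (4,1)→{1,3}; (5,3)→{2,3,4}. Safe: 5. Place at column 5.
Columns [2, 4, 6, 1, 3, 5], r−c [-1, -2, -3, 3, 2, 1], r+c [3, 6, 9, 5, 8, 11] are all distinct, so no two queens attack.

(1,2) (2,4) (3,6) (4,1) (5,3) (6,5)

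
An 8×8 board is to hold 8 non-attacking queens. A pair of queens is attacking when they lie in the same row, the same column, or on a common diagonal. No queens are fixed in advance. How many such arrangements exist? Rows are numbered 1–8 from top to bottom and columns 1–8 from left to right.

92

Branch on row 1: col 1 → 4; col 2 → 8; col 3 → 16; col 4 → 18; col 5 → 18; col 6 → 16; col 7 → 8; col 8 → 4.
Sum: 4 + 8 + 16 + 18 + 18 + 16 + 8 + 4 = 92.
(This is the classic 8-queens count.)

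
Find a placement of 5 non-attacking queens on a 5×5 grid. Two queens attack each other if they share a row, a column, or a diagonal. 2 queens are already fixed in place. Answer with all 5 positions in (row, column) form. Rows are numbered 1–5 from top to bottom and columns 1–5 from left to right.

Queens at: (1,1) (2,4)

(1,1) (2,4) (3,2) (4,5) (5,3)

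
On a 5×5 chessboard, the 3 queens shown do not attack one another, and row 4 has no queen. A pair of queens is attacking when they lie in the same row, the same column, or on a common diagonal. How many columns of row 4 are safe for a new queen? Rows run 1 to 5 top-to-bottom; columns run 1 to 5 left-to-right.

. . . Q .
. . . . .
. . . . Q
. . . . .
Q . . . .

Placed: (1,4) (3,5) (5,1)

1

(1,4) attacks row 4 at column 4 and diagonals 1.
(3,5) attacks row 4 at column 5 and diagonals 4.
(5,1) attacks row 4 at column 1 and diagonals 2.
Attacked columns: {1, 2, 4, 5}. Safe: {3}.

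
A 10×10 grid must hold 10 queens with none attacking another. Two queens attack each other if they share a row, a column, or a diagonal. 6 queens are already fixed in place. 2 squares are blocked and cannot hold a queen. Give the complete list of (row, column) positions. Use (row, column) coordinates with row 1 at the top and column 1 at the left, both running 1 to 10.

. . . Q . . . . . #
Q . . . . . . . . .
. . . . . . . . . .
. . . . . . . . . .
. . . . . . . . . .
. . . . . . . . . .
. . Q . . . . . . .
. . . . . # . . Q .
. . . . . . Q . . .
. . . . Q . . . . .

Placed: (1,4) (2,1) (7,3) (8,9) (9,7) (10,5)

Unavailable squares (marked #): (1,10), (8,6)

Row 3: attacked by (1,4)→{2,4,6}; (2,1)→{1,2}; (7,3)→{3,7}; (8,9)→{4,9}; (9,7)→{1,7}; (10,5)→{5}. Safe: 8, 10. Place at column 8.
Row 4: attacked by (1,4)→{1,4,7}; (2,1)→{1,3}; (3,8)→{7,8,9}; (7,3)→{3,6}; (8,9)→{5,9}; (9,7)→{2,7}; (10,5)→{5}. Safe: 10. Place at column 10.
Row 5: attacked by (1,4)→{4,8}; (2,1)→{1,4}; (3,8)→{6,8,10}; (4,10)→{9,10}; (7,3)→{1,3,5}; (8,9)→{6,9}; (9,7)→{3,7}; (10,5)→{5,10}. Safe: 2. Place at column 2.
Row 6: attacked by (1,4)→{4,9}; (2,1)→{1,5}; (3,8)→{5,8}; (4,10)→{8,10}; (5,2)→{1,2,3}; (7,3)→{2,3,4}; (8,9)→{7,9}; (9,7)→{4,7,10}; (10,5)→{1,5,9}. Safe: 6. Place at column 6.
Columns [4, 1, 8, 10, 2, 6, 3, 9, 7, 5], r−c [-3, 1, -5, -6, 3, 0, 4, -1, 2, 5], r+c [5, 3, 11, 14, 7, 12, 10, 17, 16, 15] are all distinct, so no two queens attack.

(1,4) (2,1) (3,8) (4,10) (5,2) (6,6) (7,3) (8,9) (9,7) (10,5)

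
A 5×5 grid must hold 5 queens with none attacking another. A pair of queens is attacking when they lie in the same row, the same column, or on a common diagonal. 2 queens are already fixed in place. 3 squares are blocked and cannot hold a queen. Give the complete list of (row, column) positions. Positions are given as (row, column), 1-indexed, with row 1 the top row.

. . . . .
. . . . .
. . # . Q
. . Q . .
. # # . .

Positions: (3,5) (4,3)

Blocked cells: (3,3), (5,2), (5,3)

Row 1: attacked by (3,5)→{3,5}; (4,3)→{3}. Safe: 1, 2, 4. Place at column 4.
Row 2: attacked by (1,4)→{3,4,5}; (3,5)→{4,5}; (4,3)→{1,3,5}. Safe: 2. Place at column 2.
Row 5: attacked by (1,4)→{4}; (2,2)→{2,5}; (3,5)→{3,5}; (4,3)→{2,3,4}. Blocked: 2,3. Safe: 1. Place at column 1.
Columns [4, 2, 5, 3, 1], r−c [-3, 0, -2, 1, 4], r+c [5, 4, 8, 7, 6] are all distinct, so no two queens attack.

(1,4) (2,2) (3,5) (4,3) (5,1)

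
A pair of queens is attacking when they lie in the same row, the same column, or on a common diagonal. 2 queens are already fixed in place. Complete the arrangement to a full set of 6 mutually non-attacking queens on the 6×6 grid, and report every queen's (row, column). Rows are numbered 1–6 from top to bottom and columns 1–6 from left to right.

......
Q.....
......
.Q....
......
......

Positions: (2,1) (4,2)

(1,4) (2,1) (3,5) (4,2) (5,6) (6,3)

Row 1: attacked by (2,1)→{1,2}; (4,2)→{2,5}. Safe: 3, 4, 6. Place at column 4.
Row 3: attacked by (1,4)→{2,4,6}; (2,1)→{1,2}; (4,2)→{1,2,3}. Safe: 5. Place at column 5.
Row 5: attacked by (1,4)→{4}; (2,1)→{1,4}; (3,5)→{3,5}; (4,2)→{1,2,3}. Safe: 6. Place at column 6.
Row 6: attacked by (1,4)→{4}; (2,1)→{1,5}; (3,5)→{2,5}; (4,2)→{2,4}; (5,6)→{5,6}. Safe: 3. Place at column 3.
Columns [4, 1, 5, 2, 6, 3], r−c [-3, 1, -2, 2, -1, 3], r+c [5, 3, 8, 6, 11, 9] are all distinct, so no two queens attack.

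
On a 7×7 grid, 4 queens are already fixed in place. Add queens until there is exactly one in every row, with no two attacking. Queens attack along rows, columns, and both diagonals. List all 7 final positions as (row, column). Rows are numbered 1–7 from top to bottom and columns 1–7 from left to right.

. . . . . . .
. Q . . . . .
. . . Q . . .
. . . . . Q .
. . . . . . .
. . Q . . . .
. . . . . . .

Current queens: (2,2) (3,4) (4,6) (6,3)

(1,7) (2,2) (3,4) (4,6) (5,1) (6,3) (7,5)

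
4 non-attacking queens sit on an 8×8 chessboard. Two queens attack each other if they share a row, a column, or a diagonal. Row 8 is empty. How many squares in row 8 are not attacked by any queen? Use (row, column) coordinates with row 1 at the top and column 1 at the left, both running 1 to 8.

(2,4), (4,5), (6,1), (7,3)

(2,4) attacks row 8 at column 4.
(4,5) attacks row 8 at column 5 and diagonals 1.
(6,1) attacks row 8 at column 1 and diagonals 3.
(7,3) attacks row 8 at column 3 and diagonals 2, 4.
Attacked columns: {1, 2, 3, 4, 5}. Safe: {6, 7, 8}.

3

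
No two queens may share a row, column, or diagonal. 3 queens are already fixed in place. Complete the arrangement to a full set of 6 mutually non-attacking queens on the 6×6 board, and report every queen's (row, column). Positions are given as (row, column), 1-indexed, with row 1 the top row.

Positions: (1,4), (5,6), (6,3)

Row 2: attacked by (1,4)→{3,4,5}; (5,6)→{3,6}; (6,3)→{3}. Safe: 1, 2. Place at column 1.
Row 3: attacked by (1,4)→{2,4,6}; (2,1)→{1,2}; (5,6)→{4,6}; (6,3)→{3,6}. Safe: 5. Place at column 5.
Row 4: attacked by (1,4)→{1,4}; (2,1)→{1,3}; (3,5)→{4,5,6}; (5,6)→{5,6}; (6,3)→{1,3,5}. Safe: 2. Place at column 2.
Columns [4, 1, 5, 2, 6, 3], r−c [-3, 1, -2, 2, -1, 3], r+c [5, 3, 8, 6, 11, 9] are all distinct, so no two queens attack.

(1,4) (2,1) (3,5) (4,2) (5,6) (6,3)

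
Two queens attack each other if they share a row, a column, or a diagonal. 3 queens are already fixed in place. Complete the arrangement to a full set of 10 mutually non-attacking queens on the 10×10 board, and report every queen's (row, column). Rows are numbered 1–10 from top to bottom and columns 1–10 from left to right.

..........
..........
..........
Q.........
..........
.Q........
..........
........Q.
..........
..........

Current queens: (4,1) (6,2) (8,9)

(1,6) (2,8) (3,10) (4,1) (5,4) (6,2) (7,7) (8,9) (9,3) (10,5)

Row 1: attacked by (4,1)→{1,4}; (6,2)→{2,7}; (8,9)→{2,9}. Safe: 3, 5, 6, 8, 10. Place at column 6.
Row 2: attacked by (1,6)→{5,6,7}; (4,1)→{1,3}; (6,2)→{2,6}; (8,9)→{3,9}. Safe: 4, 8, 10. Place at column 8.
Row 3: attacked by (1,6)→{4,6,8}; (2,8)→{7,8,9}; (4,1)→{1,2}; (6,2)→{2,5}; (8,9)→{4,9}. Safe: 3, 10. Place at column 10.
Row 5: attacked by (1,6)→{2,6,10}; (2,8)→{5,8}; (3,10)→{8,10}; (4,1)→{1,2}; (6,2)→{1,2,3}; (8,9)→{6,9}. Safe: 4, 7. Place at column 4.
Row 7: attacked by (1,6)→{6}; (2,8)→{3,8}; (3,10)→{6,10}; (4,1)→{1,4}; (5,4)→{2,4,6}; (6,2)→{1,2,3}; (8,9)→{8,9,10}. Safe: 5, 7. Place at column 7.
Row 9: attacked by (1,6)→{6}; (2,8)→{1,8}; (3,10)→{4,10}; (4,1)→{1,6}; (5,4)→{4,8}; (6,2)→{2,5}; (7,7)→{5,7,9}; (8,9)→{8,9,10}. Safe: 3. Place at column 3.
Row 10: attacked by (1,6)→{6}; (2,8)→{8}; (3,10)→{3,10}; (4,1)→{1,7}; (5,4)→{4,9}; (6,2)→{2,6}; (7,7)→{4,7,10}; (8,9)→{7,9}; (9,3)→{2,3,4}. Safe: 5. Place at column 5.
Columns [6, 8, 10, 1, 4, 2, 7, 9, 3, 5], r−c [-5, -6, -7, 3, 1, 4, 0, -1, 6, 5], r+c [7, 10, 13, 5, 9, 8, 14, 17, 12, 15] are all distinct, so no two queens attack.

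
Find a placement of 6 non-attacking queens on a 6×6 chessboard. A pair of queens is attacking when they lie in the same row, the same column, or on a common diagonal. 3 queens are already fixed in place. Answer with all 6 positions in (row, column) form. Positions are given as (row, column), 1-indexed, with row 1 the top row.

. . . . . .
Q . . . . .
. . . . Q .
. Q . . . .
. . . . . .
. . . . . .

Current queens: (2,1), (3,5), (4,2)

(1,4) (2,1) (3,5) (4,2) (5,6) (6,3)

Row 1: attacked by (2,1)→{1,2}; (3,5)→{3,5}; (4,2)→{2,5}. Safe: 4, 6. Place at column 4.
Row 5: attacked by (1,4)→{4}; (2,1)→{1,4}; (3,5)→{3,5}; (4,2)→{1,2,3}. Safe: 6. Place at column 6.
Row 6: attacked by (1,4)→{4}; (2,1)→{1,5}; (3,5)→{2,5}; (4,2)→{2,4}; (5,6)→{5,6}. Safe: 3. Place at column 3.
Columns [4, 1, 5, 2, 6, 3], r−c [-3, 1, -2, 2, -1, 3], r+c [5, 3, 8, 6, 11, 9] are all distinct, so no two queens attack.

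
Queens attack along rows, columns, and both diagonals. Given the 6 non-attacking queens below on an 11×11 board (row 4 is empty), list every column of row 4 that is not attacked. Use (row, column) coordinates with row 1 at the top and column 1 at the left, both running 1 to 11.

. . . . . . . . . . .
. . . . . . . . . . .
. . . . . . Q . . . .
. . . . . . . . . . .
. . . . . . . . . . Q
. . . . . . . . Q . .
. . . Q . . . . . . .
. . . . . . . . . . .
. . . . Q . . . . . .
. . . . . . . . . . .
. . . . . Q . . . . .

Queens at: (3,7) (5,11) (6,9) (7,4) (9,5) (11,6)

(3,7) attacks row 4 at column 7 and diagonals 6, 8.
(5,11) attacks row 4 at column 11 and diagonals 10.
(6,9) attacks row 4 at column 9 and diagonals 7, 11.
(7,4) attacks row 4 at column 4 and diagonals 1, 7.
(9,5) attacks row 4 at column 5 and diagonals 10.
(11,6) attacks row 4 at column 6.
Attacked columns: {1, 4, 5, 6, 7, 8, 9, 10, 11}. Safe: {2, 3}.

columns 2, 3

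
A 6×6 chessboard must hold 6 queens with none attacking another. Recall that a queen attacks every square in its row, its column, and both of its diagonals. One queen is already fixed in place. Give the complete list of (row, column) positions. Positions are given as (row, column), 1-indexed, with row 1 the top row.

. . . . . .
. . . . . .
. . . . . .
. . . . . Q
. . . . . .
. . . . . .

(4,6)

(1,5) (2,3) (3,1) (4,6) (5,4) (6,2)

Row 1: attacked by (4,6)→{3,6}. Safe: 1, 2, 4, 5. Place at column 5.
Row 2: attacked by (1,5)→{4,5,6}; (4,6)→{4,6}. Safe: 1, 2, 3. Place at column 3.
Row 3: attacked by (1,5)→{3,5}; (2,3)→{2,3,4}; (4,6)→{5,6}. Safe: 1. Place at column 1.
Row 5: attacked by (1,5)→{1,5}; (2,3)→{3,6}; (3,1)→{1,3}; (4,6)→{5,6}. Safe: 2, 4. Place at column 4.
Row 6: attacked by (1,5)→{5}; (2,3)→{3}; (3,1)→{1,4}; (4,6)→{4,6}; (5,4)→{3,4,5}. Safe: 2. Place at column 2.
Columns [5, 3, 1, 6, 4, 2], r−c [-4, -1, 2, -2, 1, 4], r+c [6, 5, 4, 10, 9, 8] are all distinct, so no two queens attack.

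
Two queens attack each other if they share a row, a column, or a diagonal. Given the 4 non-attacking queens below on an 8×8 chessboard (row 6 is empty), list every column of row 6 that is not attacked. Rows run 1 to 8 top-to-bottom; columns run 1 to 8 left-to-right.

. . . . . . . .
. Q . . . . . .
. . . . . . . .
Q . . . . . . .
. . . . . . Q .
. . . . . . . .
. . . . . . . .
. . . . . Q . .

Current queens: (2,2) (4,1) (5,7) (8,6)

(2,2) attacks row 6 at column 2 and diagonals 6.
(4,1) attacks row 6 at column 1 and diagonals 3.
(5,7) attacks row 6 at column 7 and diagonals 6, 8.
(8,6) attacks row 6 at column 6 and diagonals 4, 8.
Attacked columns: {1, 2, 3, 4, 6, 7, 8}. Safe: {5}.

columns 5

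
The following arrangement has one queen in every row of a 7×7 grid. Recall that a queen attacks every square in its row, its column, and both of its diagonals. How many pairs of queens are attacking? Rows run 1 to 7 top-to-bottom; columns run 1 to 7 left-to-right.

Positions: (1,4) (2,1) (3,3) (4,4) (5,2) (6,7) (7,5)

2

Same column: (1,4)–(4,4) (column 4).
Same diagonal: (3,3)–(4,4) (|3−4| = |3−4| = 1).
Total attacking pairs: 2.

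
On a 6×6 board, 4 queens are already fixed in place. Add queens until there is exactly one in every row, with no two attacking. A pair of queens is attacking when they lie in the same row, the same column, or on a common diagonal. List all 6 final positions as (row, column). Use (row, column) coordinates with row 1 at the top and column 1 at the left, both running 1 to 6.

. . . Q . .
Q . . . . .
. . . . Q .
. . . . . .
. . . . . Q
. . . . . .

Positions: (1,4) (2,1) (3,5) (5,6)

(1,4) (2,1) (3,5) (4,2) (5,6) (6,3)

Row 4: attacked by (1,4)→{1,4}; (2,1)→{1,3}; (3,5)→{4,5,6}; (5,6)→{5,6}. Safe: 2. Place at column 2.
Row 6: attacked by (1,4)→{4}; (2,1)→{1,5}; (3,5)→{2,5}; (4,2)→{2,4}; (5,6)→{5,6}. Safe: 3. Place at column 3.
Columns [4, 1, 5, 2, 6, 3], r−c [-3, 1, -2, 2, -1, 3], r+c [5, 3, 8, 6, 11, 9] are all distinct, so no two queens attack.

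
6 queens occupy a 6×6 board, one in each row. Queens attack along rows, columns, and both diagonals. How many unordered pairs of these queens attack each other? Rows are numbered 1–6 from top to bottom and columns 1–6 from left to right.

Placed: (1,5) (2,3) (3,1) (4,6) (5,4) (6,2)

0

All columns are distinct and no two queens satisfy |Δrow| = |Δcol|, so no pair attacks.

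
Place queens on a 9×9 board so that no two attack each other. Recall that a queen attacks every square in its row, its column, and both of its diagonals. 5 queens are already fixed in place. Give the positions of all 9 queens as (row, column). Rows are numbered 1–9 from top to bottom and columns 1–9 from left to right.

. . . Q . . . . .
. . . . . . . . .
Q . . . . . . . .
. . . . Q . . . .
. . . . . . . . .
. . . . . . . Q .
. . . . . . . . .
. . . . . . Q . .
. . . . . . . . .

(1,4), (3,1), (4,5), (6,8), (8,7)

(1,4) (2,6) (3,1) (4,5) (5,2) (6,8) (7,3) (8,7) (9,9)

Row 2: attacked by (1,4)→{3,4,5}; (3,1)→{1,2}; (4,5)→{3,5,7}; (6,8)→{4,8}; (8,7)→{1,7}. Safe: 6, 9. Place at column 6.
Row 5: attacked by (1,4)→{4,8}; (2,6)→{3,6,9}; (3,1)→{1,3}; (4,5)→{4,5,6}; (6,8)→{7,8,9}; (8,7)→{4,7}. Safe: 2. Place at column 2.
Row 7: attacked by (1,4)→{4}; (2,6)→{1,6}; (3,1)→{1,5}; (4,5)→{2,5,8}; (5,2)→{2,4}; (6,8)→{7,8,9}; (8,7)→{6,7,8}. Safe: 3. Place at column 3.
Row 9: attacked by (1,4)→{4}; (2,6)→{6}; (3,1)→{1,7}; (4,5)→{5}; (5,2)→{2,6}; (6,8)→{5,8}; (7,3)→{1,3,5}; (8,7)→{6,7,8}. Safe: 9. Place at column 9.
Columns [4, 6, 1, 5, 2, 8, 3, 7, 9], r−c [-3, -4, 2, -1, 3, -2, 4, 1, 0], r+c [5, 8, 4, 9, 7, 14, 10, 15, 18] are all distinct, so no two queens attack.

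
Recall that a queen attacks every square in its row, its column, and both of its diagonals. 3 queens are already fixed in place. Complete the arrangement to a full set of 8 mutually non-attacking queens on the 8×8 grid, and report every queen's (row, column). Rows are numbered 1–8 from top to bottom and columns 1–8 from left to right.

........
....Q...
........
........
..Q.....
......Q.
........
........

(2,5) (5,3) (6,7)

Row 1: attacked by (2,5)→{4,5,6}; (5,3)→{3,7}; (6,7)→{2,7}. Safe: 1, 8. Place at column 1.
Row 3: attacked by (1,1)→{1,3}; (2,5)→{4,5,6}; (5,3)→{1,3,5}; (6,7)→{4,7}. Safe: 2, 8. Place at column 8.
Row 4: attacked by (1,1)→{1,4}; (2,5)→{3,5,7}; (3,8)→{7,8}; (5,3)→{2,3,4}; (6,7)→{5,7}. Safe: 6. Place at column 6.
Row 7: attacked by (1,1)→{1,7}; (2,5)→{5}; (3,8)→{4,8}; (4,6)→{3,6}; (5,3)→{1,3,5}; (6,7)→{6,7,8}. Safe: 2. Place at column 2.
Row 8: attacked by (1,1)→{1,8}; (2,5)→{5}; (3,8)→{3,8}; (4,6)→{2,6}; (5,3)→{3,6}; (6,7)→{5,7}; (7,2)→{1,2,3}. Safe: 4. Place at column 4.
Columns [1, 5, 8, 6, 3, 7, 2, 4], r−c [0, -3, -5, -2, 2, -1, 5, 4], r+c [2, 7, 11, 10, 8, 13, 9, 12] are all distinct, so no two queens attack.

(1,1) (2,5) (3,8) (4,6) (5,3) (6,7) (7,2) (8,4)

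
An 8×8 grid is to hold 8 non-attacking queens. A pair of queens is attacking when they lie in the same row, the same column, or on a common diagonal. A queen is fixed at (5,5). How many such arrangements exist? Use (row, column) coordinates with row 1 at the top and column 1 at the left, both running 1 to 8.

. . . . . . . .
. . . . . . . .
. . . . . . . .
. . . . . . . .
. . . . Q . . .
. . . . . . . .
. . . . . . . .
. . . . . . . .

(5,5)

Branch on row 1: col 2 → 0; col 3 → 3; col 4 → 1; col 6 → 3; col 7 → 1; col 8 → 0.
Sum: 0 + 3 + 1 + 3 + 1 + 0 = 8.

8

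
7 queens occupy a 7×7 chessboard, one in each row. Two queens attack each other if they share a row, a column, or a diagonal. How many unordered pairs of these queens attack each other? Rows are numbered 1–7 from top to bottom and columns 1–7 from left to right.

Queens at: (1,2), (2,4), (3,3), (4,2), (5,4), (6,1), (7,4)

Same column: (1,2)–(4,2) (column 2); (2,4)–(5,4) (column 4); (2,4)–(7,4) (column 4); (5,4)–(7,4) (column 4).
Same diagonal: (2,4)–(3,3) (|2−3| = |4−3| = 1); (2,4)–(4,2) (|2−4| = |4−2| = 2); (3,3)–(4,2) (|3−4| = |3−2| = 1).
Total attacking pairs: 7.

7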